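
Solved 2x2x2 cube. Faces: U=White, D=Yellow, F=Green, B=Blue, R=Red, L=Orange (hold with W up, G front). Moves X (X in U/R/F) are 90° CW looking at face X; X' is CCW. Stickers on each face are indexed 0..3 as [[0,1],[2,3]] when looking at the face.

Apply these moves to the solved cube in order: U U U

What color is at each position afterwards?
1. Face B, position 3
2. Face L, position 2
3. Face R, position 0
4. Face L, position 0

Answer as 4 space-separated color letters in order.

After move 1 (U): U=WWWW F=RRGG R=BBRR B=OOBB L=GGOO
After move 2 (U): U=WWWW F=BBGG R=OORR B=GGBB L=RROO
After move 3 (U): U=WWWW F=OOGG R=GGRR B=RRBB L=BBOO
Query 1: B[3] = B
Query 2: L[2] = O
Query 3: R[0] = G
Query 4: L[0] = B

Answer: B O G B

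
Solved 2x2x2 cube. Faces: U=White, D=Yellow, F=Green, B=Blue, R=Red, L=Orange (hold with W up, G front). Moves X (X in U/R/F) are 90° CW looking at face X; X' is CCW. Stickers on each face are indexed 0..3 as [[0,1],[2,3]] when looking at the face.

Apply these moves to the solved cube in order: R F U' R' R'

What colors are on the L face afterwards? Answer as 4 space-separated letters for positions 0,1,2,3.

After move 1 (R): R=RRRR U=WGWG F=GYGY D=YBYB B=WBWB
After move 2 (F): F=GGYY U=WGOO R=WRGR D=RRYB L=OYOB
After move 3 (U'): U=GOWO F=OYYY R=GGGR B=WRWB L=WBOB
After move 4 (R'): R=GRGG U=GWWW F=OOYO D=RYYY B=BRRB
After move 5 (R'): R=RGGG U=GRWB F=OWYW D=ROYO B=YRYB
Query: L face = WBOB

Answer: W B O B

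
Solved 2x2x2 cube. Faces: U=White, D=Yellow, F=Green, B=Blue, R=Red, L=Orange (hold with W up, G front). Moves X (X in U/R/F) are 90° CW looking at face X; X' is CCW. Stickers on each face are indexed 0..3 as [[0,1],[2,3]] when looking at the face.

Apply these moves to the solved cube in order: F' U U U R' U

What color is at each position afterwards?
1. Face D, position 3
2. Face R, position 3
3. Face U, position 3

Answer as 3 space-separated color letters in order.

After move 1 (F'): F=GGGG U=WWRR R=YRYR D=OOYY L=OWOW
After move 2 (U): U=RWRW F=YRGG R=BBYR B=OWBB L=GGOW
After move 3 (U): U=RRWW F=BBGG R=OWYR B=GGBB L=YROW
After move 4 (U): U=WRWR F=OWGG R=GGYR B=YRBB L=BBOW
After move 5 (R'): R=GRGY U=WBWY F=ORGR D=OWYG B=YROB
After move 6 (U): U=WWYB F=GRGR R=YRGY B=BBOB L=OROW
Query 1: D[3] = G
Query 2: R[3] = Y
Query 3: U[3] = B

Answer: G Y B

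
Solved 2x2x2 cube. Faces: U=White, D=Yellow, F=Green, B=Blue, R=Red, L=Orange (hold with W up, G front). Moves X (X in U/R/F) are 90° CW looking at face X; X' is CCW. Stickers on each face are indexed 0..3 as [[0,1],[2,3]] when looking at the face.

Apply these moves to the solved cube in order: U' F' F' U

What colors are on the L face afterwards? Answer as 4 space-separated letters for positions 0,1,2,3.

After move 1 (U'): U=WWWW F=OOGG R=GGRR B=RRBB L=BBOO
After move 2 (F'): F=OGOG U=WWGR R=YGYR D=BOYY L=BWOW
After move 3 (F'): F=GGOO U=WWYY R=OGBR D=WWYY L=BROG
After move 4 (U): U=YWYW F=OGOO R=RRBR B=BRBB L=GGOG
Query: L face = GGOG

Answer: G G O G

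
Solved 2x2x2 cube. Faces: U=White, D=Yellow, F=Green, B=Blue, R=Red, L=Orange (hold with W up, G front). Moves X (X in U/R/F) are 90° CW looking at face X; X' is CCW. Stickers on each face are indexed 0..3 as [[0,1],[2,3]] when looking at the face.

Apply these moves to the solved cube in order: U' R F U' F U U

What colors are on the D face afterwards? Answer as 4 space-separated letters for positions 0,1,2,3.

Answer: G G Y R

Derivation:
After move 1 (U'): U=WWWW F=OOGG R=GGRR B=RRBB L=BBOO
After move 2 (R): R=RGRG U=WOWG F=OYGY D=YBYR B=WRWB
After move 3 (F): F=GOYY U=WOOB R=WGGG D=RRYR L=BYOB
After move 4 (U'): U=OBWO F=BYYY R=GOGG B=WGWB L=WROB
After move 5 (F): F=YBYY U=OBBR R=WOOG D=GGYR L=WROR
After move 6 (U): U=BORB F=WOYY R=WGOG B=WRWB L=YBOR
After move 7 (U): U=RBBO F=WGYY R=WROG B=YBWB L=WOOR
Query: D face = GGYR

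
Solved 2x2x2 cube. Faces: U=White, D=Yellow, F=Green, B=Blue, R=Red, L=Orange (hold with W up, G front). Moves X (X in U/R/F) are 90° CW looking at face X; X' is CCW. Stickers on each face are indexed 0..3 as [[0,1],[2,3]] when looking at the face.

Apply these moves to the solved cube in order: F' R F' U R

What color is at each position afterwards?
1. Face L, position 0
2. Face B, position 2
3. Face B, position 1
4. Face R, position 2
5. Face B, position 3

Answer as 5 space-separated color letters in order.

After move 1 (F'): F=GGGG U=WWRR R=YRYR D=OOYY L=OWOW
After move 2 (R): R=YYRR U=WGRG F=GOGY D=OBYB B=RBWB
After move 3 (F'): F=OYGG U=WGYR R=BYOR D=WWYB L=OGOR
After move 4 (U): U=YWRG F=BYGG R=RBOR B=OGWB L=OYOR
After move 5 (R): R=ORRB U=YYRG F=BWGB D=WWYO B=GGWB
Query 1: L[0] = O
Query 2: B[2] = W
Query 3: B[1] = G
Query 4: R[2] = R
Query 5: B[3] = B

Answer: O W G R B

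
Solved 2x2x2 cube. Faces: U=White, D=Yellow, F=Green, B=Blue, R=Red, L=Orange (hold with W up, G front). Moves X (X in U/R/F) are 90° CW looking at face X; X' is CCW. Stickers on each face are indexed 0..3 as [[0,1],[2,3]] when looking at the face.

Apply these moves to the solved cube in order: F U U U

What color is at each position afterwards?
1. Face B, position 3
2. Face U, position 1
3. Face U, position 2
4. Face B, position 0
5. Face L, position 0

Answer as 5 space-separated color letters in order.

Answer: B O W W B

Derivation:
After move 1 (F): F=GGGG U=WWOO R=WRWR D=RRYY L=OYOY
After move 2 (U): U=OWOW F=WRGG R=BBWR B=OYBB L=GGOY
After move 3 (U): U=OOWW F=BBGG R=OYWR B=GGBB L=WROY
After move 4 (U): U=WOWO F=OYGG R=GGWR B=WRBB L=BBOY
Query 1: B[3] = B
Query 2: U[1] = O
Query 3: U[2] = W
Query 4: B[0] = W
Query 5: L[0] = B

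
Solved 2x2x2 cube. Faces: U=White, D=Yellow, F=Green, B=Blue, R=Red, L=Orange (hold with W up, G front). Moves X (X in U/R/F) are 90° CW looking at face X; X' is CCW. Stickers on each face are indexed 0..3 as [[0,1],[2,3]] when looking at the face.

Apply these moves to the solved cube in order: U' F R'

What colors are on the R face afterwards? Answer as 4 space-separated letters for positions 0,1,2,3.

After move 1 (U'): U=WWWW F=OOGG R=GGRR B=RRBB L=BBOO
After move 2 (F): F=GOGO U=WWOB R=WGWR D=RGYY L=BYOY
After move 3 (R'): R=GRWW U=WBOR F=GWGB D=ROYO B=YRGB
Query: R face = GRWW

Answer: G R W W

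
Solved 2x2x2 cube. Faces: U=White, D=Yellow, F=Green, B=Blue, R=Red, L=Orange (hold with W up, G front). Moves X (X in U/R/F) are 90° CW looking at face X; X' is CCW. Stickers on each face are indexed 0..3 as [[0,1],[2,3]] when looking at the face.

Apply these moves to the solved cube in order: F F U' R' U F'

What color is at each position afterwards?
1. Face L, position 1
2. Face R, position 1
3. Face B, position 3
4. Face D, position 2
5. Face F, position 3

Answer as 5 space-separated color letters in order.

After move 1 (F): F=GGGG U=WWOO R=WRWR D=RRYY L=OYOY
After move 2 (F): F=GGGG U=WWYY R=OROR D=WWYY L=OROR
After move 3 (U'): U=WYWY F=ORGG R=GGOR B=ORBB L=BBOR
After move 4 (R'): R=GRGO U=WBWO F=OYGY D=WRYG B=YRWB
After move 5 (U): U=WWOB F=GRGY R=YRGO B=BBWB L=OYOR
After move 6 (F'): F=RYGG U=WWYG R=RRWO D=YRYG L=OBOO
Query 1: L[1] = B
Query 2: R[1] = R
Query 3: B[3] = B
Query 4: D[2] = Y
Query 5: F[3] = G

Answer: B R B Y G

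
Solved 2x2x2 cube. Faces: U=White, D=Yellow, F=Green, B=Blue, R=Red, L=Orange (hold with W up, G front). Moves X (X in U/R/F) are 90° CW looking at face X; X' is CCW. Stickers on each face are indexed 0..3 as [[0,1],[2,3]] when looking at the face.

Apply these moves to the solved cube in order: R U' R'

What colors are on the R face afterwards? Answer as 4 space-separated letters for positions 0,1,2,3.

Answer: Y R G R

Derivation:
After move 1 (R): R=RRRR U=WGWG F=GYGY D=YBYB B=WBWB
After move 2 (U'): U=GGWW F=OOGY R=GYRR B=RRWB L=WBOO
After move 3 (R'): R=YRGR U=GWWR F=OGGW D=YOYY B=BRBB
Query: R face = YRGR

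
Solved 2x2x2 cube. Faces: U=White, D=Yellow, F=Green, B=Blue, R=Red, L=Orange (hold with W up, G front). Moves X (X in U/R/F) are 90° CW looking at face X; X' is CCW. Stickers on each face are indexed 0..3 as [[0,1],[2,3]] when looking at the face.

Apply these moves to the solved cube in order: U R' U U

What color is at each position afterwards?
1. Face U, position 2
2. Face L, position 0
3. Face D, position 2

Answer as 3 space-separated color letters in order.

Answer: B B Y

Derivation:
After move 1 (U): U=WWWW F=RRGG R=BBRR B=OOBB L=GGOO
After move 2 (R'): R=BRBR U=WBWO F=RWGW D=YRYG B=YOYB
After move 3 (U): U=WWOB F=BRGW R=YOBR B=GGYB L=RWOO
After move 4 (U): U=OWBW F=YOGW R=GGBR B=RWYB L=BROO
Query 1: U[2] = B
Query 2: L[0] = B
Query 3: D[2] = Y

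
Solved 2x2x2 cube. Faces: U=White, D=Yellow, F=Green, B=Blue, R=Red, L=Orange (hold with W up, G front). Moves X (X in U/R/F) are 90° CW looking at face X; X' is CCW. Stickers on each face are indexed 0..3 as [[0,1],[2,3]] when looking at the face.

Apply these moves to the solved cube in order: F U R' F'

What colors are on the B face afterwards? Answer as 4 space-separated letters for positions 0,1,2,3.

Answer: Y Y R B

Derivation:
After move 1 (F): F=GGGG U=WWOO R=WRWR D=RRYY L=OYOY
After move 2 (U): U=OWOW F=WRGG R=BBWR B=OYBB L=GGOY
After move 3 (R'): R=BRBW U=OBOO F=WWGW D=RRYG B=YYRB
After move 4 (F'): F=WWWG U=OBBB R=RRRW D=GYYG L=GOOO
Query: B face = YYRB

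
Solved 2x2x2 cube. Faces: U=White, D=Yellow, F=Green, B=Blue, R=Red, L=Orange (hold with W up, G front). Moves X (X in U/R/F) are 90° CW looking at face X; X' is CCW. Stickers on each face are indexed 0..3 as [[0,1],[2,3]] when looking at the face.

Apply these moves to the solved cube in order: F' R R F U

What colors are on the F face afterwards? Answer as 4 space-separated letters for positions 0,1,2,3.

After move 1 (F'): F=GGGG U=WWRR R=YRYR D=OOYY L=OWOW
After move 2 (R): R=YYRR U=WGRG F=GOGY D=OBYB B=RBWB
After move 3 (R): R=RYRY U=WORY F=GBGB D=OWYR B=GBGB
After move 4 (F): F=GGBB U=WOWW R=RYYY D=RRYR L=OOOW
After move 5 (U): U=WWWO F=RYBB R=GBYY B=OOGB L=GGOW
Query: F face = RYBB

Answer: R Y B B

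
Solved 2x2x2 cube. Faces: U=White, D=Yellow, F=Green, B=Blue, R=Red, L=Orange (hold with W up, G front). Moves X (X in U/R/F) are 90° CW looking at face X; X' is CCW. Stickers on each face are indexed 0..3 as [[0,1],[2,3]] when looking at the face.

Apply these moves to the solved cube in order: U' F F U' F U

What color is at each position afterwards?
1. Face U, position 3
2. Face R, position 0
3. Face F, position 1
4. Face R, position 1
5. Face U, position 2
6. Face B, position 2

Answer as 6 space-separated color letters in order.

After move 1 (U'): U=WWWW F=OOGG R=GGRR B=RRBB L=BBOO
After move 2 (F): F=GOGO U=WWOB R=WGWR D=RGYY L=BYOY
After move 3 (F): F=GGOO U=WWYY R=OGBR D=WWYY L=BROG
After move 4 (U'): U=WYWY F=BROO R=GGBR B=OGBB L=RROG
After move 5 (F): F=OBOR U=WYGR R=WGYR D=BGYY L=RWOW
After move 6 (U): U=GWRY F=WGOR R=OGYR B=RWBB L=OBOW
Query 1: U[3] = Y
Query 2: R[0] = O
Query 3: F[1] = G
Query 4: R[1] = G
Query 5: U[2] = R
Query 6: B[2] = B

Answer: Y O G G R B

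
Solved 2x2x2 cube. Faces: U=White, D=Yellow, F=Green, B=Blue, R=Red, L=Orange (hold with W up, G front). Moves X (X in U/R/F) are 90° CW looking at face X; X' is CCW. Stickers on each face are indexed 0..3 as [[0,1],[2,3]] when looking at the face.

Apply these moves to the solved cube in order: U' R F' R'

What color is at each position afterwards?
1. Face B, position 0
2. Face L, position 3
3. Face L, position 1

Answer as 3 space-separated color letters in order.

Answer: R W G

Derivation:
After move 1 (U'): U=WWWW F=OOGG R=GGRR B=RRBB L=BBOO
After move 2 (R): R=RGRG U=WOWG F=OYGY D=YBYR B=WRWB
After move 3 (F'): F=YYOG U=WORR R=BGYG D=BOYR L=BGOW
After move 4 (R'): R=GGBY U=WWRW F=YOOR D=BYYG B=RROB
Query 1: B[0] = R
Query 2: L[3] = W
Query 3: L[1] = G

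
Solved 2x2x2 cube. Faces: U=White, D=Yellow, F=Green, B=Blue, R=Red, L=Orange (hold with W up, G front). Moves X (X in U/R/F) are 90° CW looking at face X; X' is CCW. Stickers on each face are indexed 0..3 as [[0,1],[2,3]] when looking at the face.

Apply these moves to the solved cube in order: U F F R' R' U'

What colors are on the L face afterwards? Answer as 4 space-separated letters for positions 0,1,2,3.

After move 1 (U): U=WWWW F=RRGG R=BBRR B=OOBB L=GGOO
After move 2 (F): F=GRGR U=WWOG R=WBWR D=RBYY L=GYOY
After move 3 (F): F=GGRR U=WWYY R=OBGR D=WWYY L=GROB
After move 4 (R'): R=BROG U=WBYO F=GWRY D=WGYR B=YOWB
After move 5 (R'): R=RGBO U=WWYY F=GBRO D=WWYY B=ROGB
After move 6 (U'): U=WYWY F=GRRO R=GBBO B=RGGB L=ROOB
Query: L face = ROOB

Answer: R O O B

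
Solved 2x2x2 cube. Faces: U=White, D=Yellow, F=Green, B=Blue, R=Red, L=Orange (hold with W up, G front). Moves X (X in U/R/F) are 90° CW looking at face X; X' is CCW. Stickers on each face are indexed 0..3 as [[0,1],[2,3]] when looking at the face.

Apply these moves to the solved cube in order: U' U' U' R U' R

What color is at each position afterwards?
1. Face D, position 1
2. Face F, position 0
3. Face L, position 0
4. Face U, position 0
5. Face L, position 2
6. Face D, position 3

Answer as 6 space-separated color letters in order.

After move 1 (U'): U=WWWW F=OOGG R=GGRR B=RRBB L=BBOO
After move 2 (U'): U=WWWW F=BBGG R=OORR B=GGBB L=RROO
After move 3 (U'): U=WWWW F=RRGG R=BBRR B=OOBB L=GGOO
After move 4 (R): R=RBRB U=WRWG F=RYGY D=YBYO B=WOWB
After move 5 (U'): U=RGWW F=GGGY R=RYRB B=RBWB L=WOOO
After move 6 (R): R=RRBY U=RGWY F=GBGO D=YWYR B=WBGB
Query 1: D[1] = W
Query 2: F[0] = G
Query 3: L[0] = W
Query 4: U[0] = R
Query 5: L[2] = O
Query 6: D[3] = R

Answer: W G W R O R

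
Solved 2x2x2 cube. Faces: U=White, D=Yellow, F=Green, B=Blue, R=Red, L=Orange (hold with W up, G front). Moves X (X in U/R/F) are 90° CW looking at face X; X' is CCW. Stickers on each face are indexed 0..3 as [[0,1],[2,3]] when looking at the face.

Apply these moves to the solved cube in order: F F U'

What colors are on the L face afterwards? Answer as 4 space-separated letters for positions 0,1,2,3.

Answer: B B O R

Derivation:
After move 1 (F): F=GGGG U=WWOO R=WRWR D=RRYY L=OYOY
After move 2 (F): F=GGGG U=WWYY R=OROR D=WWYY L=OROR
After move 3 (U'): U=WYWY F=ORGG R=GGOR B=ORBB L=BBOR
Query: L face = BBOR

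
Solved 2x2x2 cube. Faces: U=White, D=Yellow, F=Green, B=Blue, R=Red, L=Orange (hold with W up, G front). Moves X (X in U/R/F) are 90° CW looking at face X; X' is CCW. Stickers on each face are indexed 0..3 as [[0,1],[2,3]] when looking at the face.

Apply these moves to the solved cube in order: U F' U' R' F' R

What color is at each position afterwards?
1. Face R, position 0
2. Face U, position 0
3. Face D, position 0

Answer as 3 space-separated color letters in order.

After move 1 (U): U=WWWW F=RRGG R=BBRR B=OOBB L=GGOO
After move 2 (F'): F=RGRG U=WWBR R=YBYR D=GOYY L=GWOW
After move 3 (U'): U=WRWB F=GWRG R=RGYR B=YBBB L=OOOW
After move 4 (R'): R=GRRY U=WBWY F=GRRB D=GWYG B=YBOB
After move 5 (F'): F=RBGR U=WBGR R=WRGY D=OWYG L=OYOW
After move 6 (R): R=GWYR U=WBGR F=RWGG D=OOYY B=RBBB
Query 1: R[0] = G
Query 2: U[0] = W
Query 3: D[0] = O

Answer: G W O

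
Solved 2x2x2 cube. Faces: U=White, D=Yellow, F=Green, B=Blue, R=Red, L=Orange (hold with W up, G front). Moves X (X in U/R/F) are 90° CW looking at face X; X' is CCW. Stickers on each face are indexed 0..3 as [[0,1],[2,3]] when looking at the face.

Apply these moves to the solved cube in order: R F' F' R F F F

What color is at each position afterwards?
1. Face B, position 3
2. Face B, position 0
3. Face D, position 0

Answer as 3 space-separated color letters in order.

Answer: B Y R

Derivation:
After move 1 (R): R=RRRR U=WGWG F=GYGY D=YBYB B=WBWB
After move 2 (F'): F=YYGG U=WGRR R=BRYR D=OOYB L=OGOW
After move 3 (F'): F=YGYG U=WGBY R=OROR D=GWYB L=OROR
After move 4 (R): R=OORR U=WGBG F=YWYB D=GWYW B=YBGB
After move 5 (F): F=YYBW U=WGRR R=BOGR D=ROYW L=OGOW
After move 6 (F): F=BYWY U=WGWG R=RORR D=GBYW L=OROO
After move 7 (F): F=WBYY U=WGOR R=WOGR D=RRYW L=OGOB
Query 1: B[3] = B
Query 2: B[0] = Y
Query 3: D[0] = R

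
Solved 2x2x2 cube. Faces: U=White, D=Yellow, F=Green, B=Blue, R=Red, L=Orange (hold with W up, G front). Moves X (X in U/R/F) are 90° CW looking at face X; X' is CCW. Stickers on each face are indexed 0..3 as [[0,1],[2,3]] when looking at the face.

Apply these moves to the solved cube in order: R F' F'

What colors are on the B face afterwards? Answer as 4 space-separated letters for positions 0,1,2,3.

After move 1 (R): R=RRRR U=WGWG F=GYGY D=YBYB B=WBWB
After move 2 (F'): F=YYGG U=WGRR R=BRYR D=OOYB L=OGOW
After move 3 (F'): F=YGYG U=WGBY R=OROR D=GWYB L=OROR
Query: B face = WBWB

Answer: W B W B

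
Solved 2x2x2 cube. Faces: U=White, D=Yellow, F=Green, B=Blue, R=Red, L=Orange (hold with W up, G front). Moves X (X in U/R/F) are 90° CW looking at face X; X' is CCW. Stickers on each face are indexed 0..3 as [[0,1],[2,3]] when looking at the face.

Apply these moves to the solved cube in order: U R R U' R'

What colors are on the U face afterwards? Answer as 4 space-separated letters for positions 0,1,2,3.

Answer: Y R W R

Derivation:
After move 1 (U): U=WWWW F=RRGG R=BBRR B=OOBB L=GGOO
After move 2 (R): R=RBRB U=WRWG F=RYGY D=YBYO B=WOWB
After move 3 (R): R=RRBB U=WYWY F=RBGO D=YWYW B=GORB
After move 4 (U'): U=YYWW F=GGGO R=RBBB B=RRRB L=GOOO
After move 5 (R'): R=BBRB U=YRWR F=GYGW D=YGYO B=WRWB
Query: U face = YRWR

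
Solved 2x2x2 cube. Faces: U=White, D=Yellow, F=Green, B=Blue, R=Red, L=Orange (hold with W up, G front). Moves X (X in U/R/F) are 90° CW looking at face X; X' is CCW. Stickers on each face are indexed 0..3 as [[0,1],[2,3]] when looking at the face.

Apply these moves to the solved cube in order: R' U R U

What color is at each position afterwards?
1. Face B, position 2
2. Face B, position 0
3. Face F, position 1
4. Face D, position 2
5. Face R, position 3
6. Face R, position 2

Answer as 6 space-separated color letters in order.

Answer: W G Y Y B R

Derivation:
After move 1 (R'): R=RRRR U=WBWB F=GWGW D=YGYG B=YBYB
After move 2 (U): U=WWBB F=RRGW R=YBRR B=OOYB L=GWOO
After move 3 (R): R=RYRB U=WRBW F=RGGG D=YYYO B=BOWB
After move 4 (U): U=BWWR F=RYGG R=BORB B=GWWB L=RGOO
Query 1: B[2] = W
Query 2: B[0] = G
Query 3: F[1] = Y
Query 4: D[2] = Y
Query 5: R[3] = B
Query 6: R[2] = R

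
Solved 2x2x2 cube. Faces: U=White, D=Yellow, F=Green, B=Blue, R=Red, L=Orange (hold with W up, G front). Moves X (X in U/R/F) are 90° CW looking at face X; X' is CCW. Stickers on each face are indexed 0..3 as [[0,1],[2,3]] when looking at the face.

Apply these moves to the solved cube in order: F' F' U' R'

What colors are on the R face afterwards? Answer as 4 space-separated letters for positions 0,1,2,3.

Answer: G R G O

Derivation:
After move 1 (F'): F=GGGG U=WWRR R=YRYR D=OOYY L=OWOW
After move 2 (F'): F=GGGG U=WWYY R=OROR D=WWYY L=OROR
After move 3 (U'): U=WYWY F=ORGG R=GGOR B=ORBB L=BBOR
After move 4 (R'): R=GRGO U=WBWO F=OYGY D=WRYG B=YRWB
Query: R face = GRGO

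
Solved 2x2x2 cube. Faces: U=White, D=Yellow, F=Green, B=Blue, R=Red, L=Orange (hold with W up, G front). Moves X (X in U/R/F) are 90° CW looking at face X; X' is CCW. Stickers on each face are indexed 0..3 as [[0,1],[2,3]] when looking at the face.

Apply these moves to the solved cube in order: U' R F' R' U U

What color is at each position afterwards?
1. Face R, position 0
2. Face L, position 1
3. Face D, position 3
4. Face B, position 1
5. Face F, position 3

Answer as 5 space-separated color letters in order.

After move 1 (U'): U=WWWW F=OOGG R=GGRR B=RRBB L=BBOO
After move 2 (R): R=RGRG U=WOWG F=OYGY D=YBYR B=WRWB
After move 3 (F'): F=YYOG U=WORR R=BGYG D=BOYR L=BGOW
After move 4 (R'): R=GGBY U=WWRW F=YOOR D=BYYG B=RROB
After move 5 (U): U=RWWW F=GGOR R=RRBY B=BGOB L=YOOW
After move 6 (U): U=WRWW F=RROR R=BGBY B=YOOB L=GGOW
Query 1: R[0] = B
Query 2: L[1] = G
Query 3: D[3] = G
Query 4: B[1] = O
Query 5: F[3] = R

Answer: B G G O R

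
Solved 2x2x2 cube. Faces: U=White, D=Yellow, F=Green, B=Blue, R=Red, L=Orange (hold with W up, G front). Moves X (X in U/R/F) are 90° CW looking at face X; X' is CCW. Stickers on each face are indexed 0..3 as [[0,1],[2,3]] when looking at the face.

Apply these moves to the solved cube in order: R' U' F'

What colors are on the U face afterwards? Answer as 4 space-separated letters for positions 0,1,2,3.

After move 1 (R'): R=RRRR U=WBWB F=GWGW D=YGYG B=YBYB
After move 2 (U'): U=BBWW F=OOGW R=GWRR B=RRYB L=YBOO
After move 3 (F'): F=OWOG U=BBGR R=GWYR D=BOYG L=YWOW
Query: U face = BBGR

Answer: B B G R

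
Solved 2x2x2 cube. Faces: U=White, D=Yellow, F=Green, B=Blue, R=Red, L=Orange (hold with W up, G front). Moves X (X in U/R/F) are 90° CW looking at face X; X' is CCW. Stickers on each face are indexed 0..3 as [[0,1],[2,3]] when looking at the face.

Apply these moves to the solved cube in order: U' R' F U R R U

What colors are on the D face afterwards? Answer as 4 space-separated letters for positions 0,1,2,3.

After move 1 (U'): U=WWWW F=OOGG R=GGRR B=RRBB L=BBOO
After move 2 (R'): R=GRGR U=WBWR F=OWGW D=YOYG B=YRYB
After move 3 (F): F=GOWW U=WBOB R=WRRR D=GGYG L=BYOO
After move 4 (U): U=OWBB F=WRWW R=YRRR B=BYYB L=GOOO
After move 5 (R): R=RYRR U=ORBW F=WGWG D=GYYB B=BYWB
After move 6 (R): R=RRRY U=OGBG F=WYWB D=GWYB B=WYRB
After move 7 (U): U=BOGG F=RRWB R=WYRY B=GORB L=WYOO
Query: D face = GWYB

Answer: G W Y B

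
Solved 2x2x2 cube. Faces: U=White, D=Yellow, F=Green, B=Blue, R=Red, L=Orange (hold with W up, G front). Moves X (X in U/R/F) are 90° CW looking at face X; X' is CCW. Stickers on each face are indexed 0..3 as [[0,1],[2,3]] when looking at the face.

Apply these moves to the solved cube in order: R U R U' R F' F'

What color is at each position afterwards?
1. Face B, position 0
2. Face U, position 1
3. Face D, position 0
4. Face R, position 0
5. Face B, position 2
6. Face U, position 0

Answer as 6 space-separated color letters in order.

Answer: G Y B O Y R

Derivation:
After move 1 (R): R=RRRR U=WGWG F=GYGY D=YBYB B=WBWB
After move 2 (U): U=WWGG F=RRGY R=WBRR B=OOWB L=GYOO
After move 3 (R): R=RWRB U=WRGY F=RBGB D=YWYO B=GOWB
After move 4 (U'): U=RYWG F=GYGB R=RBRB B=RWWB L=GOOO
After move 5 (R): R=RRBB U=RYWB F=GWGO D=YWYR B=GWYB
After move 6 (F'): F=WOGG U=RYRB R=WRYB D=OOYR L=GBOW
After move 7 (F'): F=OGWG U=RYWY R=OROB D=BWYR L=GBOR
Query 1: B[0] = G
Query 2: U[1] = Y
Query 3: D[0] = B
Query 4: R[0] = O
Query 5: B[2] = Y
Query 6: U[0] = R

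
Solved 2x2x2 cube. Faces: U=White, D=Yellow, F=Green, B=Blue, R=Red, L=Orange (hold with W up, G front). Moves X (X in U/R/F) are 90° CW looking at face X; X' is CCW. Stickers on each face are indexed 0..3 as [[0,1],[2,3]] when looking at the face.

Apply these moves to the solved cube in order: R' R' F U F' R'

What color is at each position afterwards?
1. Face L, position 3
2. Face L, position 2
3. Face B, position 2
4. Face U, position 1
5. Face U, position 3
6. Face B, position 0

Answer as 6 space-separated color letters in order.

After move 1 (R'): R=RRRR U=WBWB F=GWGW D=YGYG B=YBYB
After move 2 (R'): R=RRRR U=WYWY F=GBGB D=YWYW B=GBGB
After move 3 (F): F=GGBB U=WYOO R=WRYR D=RRYW L=OYOW
After move 4 (U): U=OWOY F=WRBB R=GBYR B=OYGB L=GGOW
After move 5 (F'): F=RBWB U=OWGY R=RBRR D=GWYW L=GYOO
After move 6 (R'): R=BRRR U=OGGO F=RWWY D=GBYB B=WYWB
Query 1: L[3] = O
Query 2: L[2] = O
Query 3: B[2] = W
Query 4: U[1] = G
Query 5: U[3] = O
Query 6: B[0] = W

Answer: O O W G O W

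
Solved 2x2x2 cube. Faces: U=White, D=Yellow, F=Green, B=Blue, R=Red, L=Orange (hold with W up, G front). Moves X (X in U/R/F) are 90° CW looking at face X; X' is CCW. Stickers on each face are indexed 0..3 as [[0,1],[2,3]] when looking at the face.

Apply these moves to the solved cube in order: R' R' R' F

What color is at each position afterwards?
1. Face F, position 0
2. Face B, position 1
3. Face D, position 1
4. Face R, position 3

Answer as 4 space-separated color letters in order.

Answer: G B R R

Derivation:
After move 1 (R'): R=RRRR U=WBWB F=GWGW D=YGYG B=YBYB
After move 2 (R'): R=RRRR U=WYWY F=GBGB D=YWYW B=GBGB
After move 3 (R'): R=RRRR U=WGWG F=GYGY D=YBYB B=WBWB
After move 4 (F): F=GGYY U=WGOO R=WRGR D=RRYB L=OYOB
Query 1: F[0] = G
Query 2: B[1] = B
Query 3: D[1] = R
Query 4: R[3] = R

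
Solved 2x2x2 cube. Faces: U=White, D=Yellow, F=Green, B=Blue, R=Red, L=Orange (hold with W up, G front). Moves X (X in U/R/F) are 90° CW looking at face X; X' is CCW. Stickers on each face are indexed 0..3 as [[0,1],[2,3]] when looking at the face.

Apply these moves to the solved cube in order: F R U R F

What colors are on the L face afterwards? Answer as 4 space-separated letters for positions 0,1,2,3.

Answer: G R O W

Derivation:
After move 1 (F): F=GGGG U=WWOO R=WRWR D=RRYY L=OYOY
After move 2 (R): R=WWRR U=WGOG F=GRGY D=RBYB B=OBWB
After move 3 (U): U=OWGG F=WWGY R=OBRR B=OYWB L=GROY
After move 4 (R): R=RORB U=OWGY F=WBGB D=RWYO B=GYWB
After move 5 (F): F=GWBB U=OWYR R=GOYB D=RRYO L=GROW
Query: L face = GROW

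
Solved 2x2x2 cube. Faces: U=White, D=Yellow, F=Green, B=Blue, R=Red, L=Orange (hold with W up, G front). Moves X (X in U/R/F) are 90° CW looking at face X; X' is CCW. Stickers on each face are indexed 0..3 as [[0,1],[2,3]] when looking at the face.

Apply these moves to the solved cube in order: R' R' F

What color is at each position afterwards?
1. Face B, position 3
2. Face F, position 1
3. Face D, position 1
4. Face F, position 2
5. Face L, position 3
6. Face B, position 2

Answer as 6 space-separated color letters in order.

Answer: B G R B W G

Derivation:
After move 1 (R'): R=RRRR U=WBWB F=GWGW D=YGYG B=YBYB
After move 2 (R'): R=RRRR U=WYWY F=GBGB D=YWYW B=GBGB
After move 3 (F): F=GGBB U=WYOO R=WRYR D=RRYW L=OYOW
Query 1: B[3] = B
Query 2: F[1] = G
Query 3: D[1] = R
Query 4: F[2] = B
Query 5: L[3] = W
Query 6: B[2] = G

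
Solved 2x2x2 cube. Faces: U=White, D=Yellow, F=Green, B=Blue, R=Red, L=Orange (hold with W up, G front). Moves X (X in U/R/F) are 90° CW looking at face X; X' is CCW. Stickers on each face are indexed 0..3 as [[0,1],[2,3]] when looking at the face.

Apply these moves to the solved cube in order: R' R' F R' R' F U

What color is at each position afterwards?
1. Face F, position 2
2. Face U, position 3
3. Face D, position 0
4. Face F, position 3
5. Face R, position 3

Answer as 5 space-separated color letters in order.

After move 1 (R'): R=RRRR U=WBWB F=GWGW D=YGYG B=YBYB
After move 2 (R'): R=RRRR U=WYWY F=GBGB D=YWYW B=GBGB
After move 3 (F): F=GGBB U=WYOO R=WRYR D=RRYW L=OYOW
After move 4 (R'): R=RRWY U=WGOG F=GYBO D=RGYB B=WBRB
After move 5 (R'): R=RYRW U=WROW F=GGBG D=RYYO B=BBGB
After move 6 (F): F=BGGG U=WRWY R=OYWW D=RRYO L=OROY
After move 7 (U): U=WWYR F=OYGG R=BBWW B=ORGB L=BGOY
Query 1: F[2] = G
Query 2: U[3] = R
Query 3: D[0] = R
Query 4: F[3] = G
Query 5: R[3] = W

Answer: G R R G W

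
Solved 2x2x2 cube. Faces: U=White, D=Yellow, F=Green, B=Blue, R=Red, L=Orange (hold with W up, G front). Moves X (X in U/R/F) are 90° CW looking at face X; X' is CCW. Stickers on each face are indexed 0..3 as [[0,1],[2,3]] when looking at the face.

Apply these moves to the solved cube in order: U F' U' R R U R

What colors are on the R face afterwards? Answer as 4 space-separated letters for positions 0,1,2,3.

Answer: G G R B

Derivation:
After move 1 (U): U=WWWW F=RRGG R=BBRR B=OOBB L=GGOO
After move 2 (F'): F=RGRG U=WWBR R=YBYR D=GOYY L=GWOW
After move 3 (U'): U=WRWB F=GWRG R=RGYR B=YBBB L=OOOW
After move 4 (R): R=YRRG U=WWWG F=GORY D=GBYY B=BBRB
After move 5 (R): R=RYGR U=WOWY F=GBRY D=GRYB B=GBWB
After move 6 (U): U=WWYO F=RYRY R=GBGR B=OOWB L=GBOW
After move 7 (R): R=GGRB U=WYYY F=RRRB D=GWYO B=OOWB
Query: R face = GGRB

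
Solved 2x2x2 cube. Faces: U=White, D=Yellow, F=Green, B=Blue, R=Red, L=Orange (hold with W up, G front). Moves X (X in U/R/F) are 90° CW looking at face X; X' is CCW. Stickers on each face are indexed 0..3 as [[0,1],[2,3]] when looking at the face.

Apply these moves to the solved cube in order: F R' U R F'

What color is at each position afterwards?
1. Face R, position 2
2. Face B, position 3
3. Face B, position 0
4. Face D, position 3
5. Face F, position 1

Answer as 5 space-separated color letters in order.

After move 1 (F): F=GGGG U=WWOO R=WRWR D=RRYY L=OYOY
After move 2 (R'): R=RRWW U=WBOB F=GWGO D=RGYG B=YBRB
After move 3 (U): U=OWBB F=RRGO R=YBWW B=OYRB L=GWOY
After move 4 (R): R=WYWB U=ORBO F=RGGG D=RRYO B=BYWB
After move 5 (F'): F=GGRG U=ORWW R=RYRB D=WYYO L=GOOB
Query 1: R[2] = R
Query 2: B[3] = B
Query 3: B[0] = B
Query 4: D[3] = O
Query 5: F[1] = G

Answer: R B B O G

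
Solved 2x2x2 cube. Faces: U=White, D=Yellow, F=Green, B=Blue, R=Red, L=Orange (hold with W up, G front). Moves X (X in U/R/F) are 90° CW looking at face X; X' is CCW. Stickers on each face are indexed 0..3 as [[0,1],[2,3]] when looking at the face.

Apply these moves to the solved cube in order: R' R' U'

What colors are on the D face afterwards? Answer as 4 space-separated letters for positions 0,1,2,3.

Answer: Y W Y W

Derivation:
After move 1 (R'): R=RRRR U=WBWB F=GWGW D=YGYG B=YBYB
After move 2 (R'): R=RRRR U=WYWY F=GBGB D=YWYW B=GBGB
After move 3 (U'): U=YYWW F=OOGB R=GBRR B=RRGB L=GBOO
Query: D face = YWYW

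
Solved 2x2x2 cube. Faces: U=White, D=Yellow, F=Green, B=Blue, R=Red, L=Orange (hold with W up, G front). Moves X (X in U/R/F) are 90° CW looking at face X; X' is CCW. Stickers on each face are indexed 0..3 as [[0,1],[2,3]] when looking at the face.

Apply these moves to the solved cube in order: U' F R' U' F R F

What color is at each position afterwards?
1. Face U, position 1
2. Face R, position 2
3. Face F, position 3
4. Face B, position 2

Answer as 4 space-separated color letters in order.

After move 1 (U'): U=WWWW F=OOGG R=GGRR B=RRBB L=BBOO
After move 2 (F): F=GOGO U=WWOB R=WGWR D=RGYY L=BYOY
After move 3 (R'): R=GRWW U=WBOR F=GWGB D=ROYO B=YRGB
After move 4 (U'): U=BRWO F=BYGB R=GWWW B=GRGB L=YROY
After move 5 (F): F=GBBY U=BRYR R=WWOW D=WGYO L=YROO
After move 6 (R): R=OWWW U=BBYY F=GGBO D=WGYG B=RRRB
After move 7 (F): F=BGOG U=BBOR R=YWYW D=WOYG L=YWOG
Query 1: U[1] = B
Query 2: R[2] = Y
Query 3: F[3] = G
Query 4: B[2] = R

Answer: B Y G R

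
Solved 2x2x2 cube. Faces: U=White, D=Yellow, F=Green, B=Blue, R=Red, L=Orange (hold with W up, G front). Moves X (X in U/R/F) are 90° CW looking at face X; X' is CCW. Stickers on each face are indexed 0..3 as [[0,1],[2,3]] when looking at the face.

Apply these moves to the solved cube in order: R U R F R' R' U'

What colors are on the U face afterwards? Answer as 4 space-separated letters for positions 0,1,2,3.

Answer: R O W O

Derivation:
After move 1 (R): R=RRRR U=WGWG F=GYGY D=YBYB B=WBWB
After move 2 (U): U=WWGG F=RRGY R=WBRR B=OOWB L=GYOO
After move 3 (R): R=RWRB U=WRGY F=RBGB D=YWYO B=GOWB
After move 4 (F): F=GRBB U=WROY R=GWYB D=RRYO L=GYOW
After move 5 (R'): R=WBGY U=WWOG F=GRBY D=RRYB B=OORB
After move 6 (R'): R=BYWG U=WROO F=GWBG D=RRYY B=BORB
After move 7 (U'): U=ROWO F=GYBG R=GWWG B=BYRB L=BOOW
Query: U face = ROWO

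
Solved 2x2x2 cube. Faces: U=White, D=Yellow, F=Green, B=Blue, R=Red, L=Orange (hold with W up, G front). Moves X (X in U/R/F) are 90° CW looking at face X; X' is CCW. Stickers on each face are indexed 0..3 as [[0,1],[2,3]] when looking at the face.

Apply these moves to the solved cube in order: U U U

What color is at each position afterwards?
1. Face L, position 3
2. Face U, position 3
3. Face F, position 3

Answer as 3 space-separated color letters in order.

After move 1 (U): U=WWWW F=RRGG R=BBRR B=OOBB L=GGOO
After move 2 (U): U=WWWW F=BBGG R=OORR B=GGBB L=RROO
After move 3 (U): U=WWWW F=OOGG R=GGRR B=RRBB L=BBOO
Query 1: L[3] = O
Query 2: U[3] = W
Query 3: F[3] = G

Answer: O W G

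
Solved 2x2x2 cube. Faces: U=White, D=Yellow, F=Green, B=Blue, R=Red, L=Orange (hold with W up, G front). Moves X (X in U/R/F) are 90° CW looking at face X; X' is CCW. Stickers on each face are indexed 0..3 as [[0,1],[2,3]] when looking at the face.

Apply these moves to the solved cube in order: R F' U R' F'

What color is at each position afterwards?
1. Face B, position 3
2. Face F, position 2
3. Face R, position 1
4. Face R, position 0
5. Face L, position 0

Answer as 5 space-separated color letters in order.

After move 1 (R): R=RRRR U=WGWG F=GYGY D=YBYB B=WBWB
After move 2 (F'): F=YYGG U=WGRR R=BRYR D=OOYB L=OGOW
After move 3 (U): U=RWRG F=BRGG R=WBYR B=OGWB L=YYOW
After move 4 (R'): R=BRWY U=RWRO F=BWGG D=ORYG B=BGOB
After move 5 (F'): F=WGBG U=RWBW R=RROY D=YWYG L=YOOR
Query 1: B[3] = B
Query 2: F[2] = B
Query 3: R[1] = R
Query 4: R[0] = R
Query 5: L[0] = Y

Answer: B B R R Y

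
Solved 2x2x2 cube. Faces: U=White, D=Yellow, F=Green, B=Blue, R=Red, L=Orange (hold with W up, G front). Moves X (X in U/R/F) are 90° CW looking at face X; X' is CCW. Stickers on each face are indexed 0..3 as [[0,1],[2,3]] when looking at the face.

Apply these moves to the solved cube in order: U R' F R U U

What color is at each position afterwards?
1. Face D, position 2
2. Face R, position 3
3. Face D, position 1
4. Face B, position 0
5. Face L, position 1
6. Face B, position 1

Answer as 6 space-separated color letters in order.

Answer: Y R Y G W B

Derivation:
After move 1 (U): U=WWWW F=RRGG R=BBRR B=OOBB L=GGOO
After move 2 (R'): R=BRBR U=WBWO F=RWGW D=YRYG B=YOYB
After move 3 (F): F=GRWW U=WBOG R=WROR D=BBYG L=GYOR
After move 4 (R): R=OWRR U=WROW F=GBWG D=BYYY B=GOBB
After move 5 (U): U=OWWR F=OWWG R=GORR B=GYBB L=GBOR
After move 6 (U): U=WORW F=GOWG R=GYRR B=GBBB L=OWOR
Query 1: D[2] = Y
Query 2: R[3] = R
Query 3: D[1] = Y
Query 4: B[0] = G
Query 5: L[1] = W
Query 6: B[1] = B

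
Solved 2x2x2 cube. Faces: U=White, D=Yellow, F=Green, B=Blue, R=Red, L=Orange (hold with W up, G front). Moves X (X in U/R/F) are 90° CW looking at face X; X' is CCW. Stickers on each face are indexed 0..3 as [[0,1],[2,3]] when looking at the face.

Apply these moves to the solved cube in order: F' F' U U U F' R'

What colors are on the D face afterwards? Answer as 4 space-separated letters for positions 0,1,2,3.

Answer: B G Y G

Derivation:
After move 1 (F'): F=GGGG U=WWRR R=YRYR D=OOYY L=OWOW
After move 2 (F'): F=GGGG U=WWYY R=OROR D=WWYY L=OROR
After move 3 (U): U=YWYW F=ORGG R=BBOR B=ORBB L=GGOR
After move 4 (U): U=YYWW F=BBGG R=OROR B=GGBB L=OROR
After move 5 (U): U=WYWY F=ORGG R=GGOR B=ORBB L=BBOR
After move 6 (F'): F=RGOG U=WYGO R=WGWR D=BRYY L=BYOW
After move 7 (R'): R=GRWW U=WBGO F=RYOO D=BGYG B=YRRB
Query: D face = BGYG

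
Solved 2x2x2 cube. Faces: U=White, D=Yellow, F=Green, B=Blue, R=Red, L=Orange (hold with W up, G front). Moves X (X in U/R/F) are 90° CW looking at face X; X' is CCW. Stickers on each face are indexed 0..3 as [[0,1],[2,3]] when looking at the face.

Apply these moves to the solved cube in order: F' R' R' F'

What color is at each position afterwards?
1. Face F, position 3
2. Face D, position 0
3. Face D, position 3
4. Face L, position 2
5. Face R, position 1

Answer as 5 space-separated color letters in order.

After move 1 (F'): F=GGGG U=WWRR R=YRYR D=OOYY L=OWOW
After move 2 (R'): R=RRYY U=WBRB F=GWGR D=OGYG B=YBOB
After move 3 (R'): R=RYRY U=WORY F=GBGB D=OWYR B=GBGB
After move 4 (F'): F=BBGG U=WORR R=WYOY D=WWYR L=OYOR
Query 1: F[3] = G
Query 2: D[0] = W
Query 3: D[3] = R
Query 4: L[2] = O
Query 5: R[1] = Y

Answer: G W R O Y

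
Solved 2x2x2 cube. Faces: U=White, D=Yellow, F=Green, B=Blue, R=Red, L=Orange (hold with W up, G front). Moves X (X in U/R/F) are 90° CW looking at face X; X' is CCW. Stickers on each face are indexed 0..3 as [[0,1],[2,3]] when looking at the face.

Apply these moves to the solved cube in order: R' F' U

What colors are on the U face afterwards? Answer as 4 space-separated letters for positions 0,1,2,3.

After move 1 (R'): R=RRRR U=WBWB F=GWGW D=YGYG B=YBYB
After move 2 (F'): F=WWGG U=WBRR R=GRYR D=OOYG L=OBOW
After move 3 (U): U=RWRB F=GRGG R=YBYR B=OBYB L=WWOW
Query: U face = RWRB

Answer: R W R B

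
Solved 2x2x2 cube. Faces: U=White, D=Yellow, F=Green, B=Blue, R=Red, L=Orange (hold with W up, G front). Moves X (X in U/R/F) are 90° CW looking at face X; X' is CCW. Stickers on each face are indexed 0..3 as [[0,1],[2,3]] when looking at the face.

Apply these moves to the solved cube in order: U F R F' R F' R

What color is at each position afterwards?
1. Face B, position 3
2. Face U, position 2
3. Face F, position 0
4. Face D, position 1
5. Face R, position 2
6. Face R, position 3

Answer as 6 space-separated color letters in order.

Answer: B R Y R W B

Derivation:
After move 1 (U): U=WWWW F=RRGG R=BBRR B=OOBB L=GGOO
After move 2 (F): F=GRGR U=WWOG R=WBWR D=RBYY L=GYOY
After move 3 (R): R=WWRB U=WROR F=GBGY D=RBYO B=GOWB
After move 4 (F'): F=BYGG U=WRWR R=BWRB D=YYYO L=GROO
After move 5 (R): R=RBBW U=WYWG F=BYGO D=YWYG B=RORB
After move 6 (F'): F=YOBG U=WYRB R=WBYW D=ROYG L=GGOW
After move 7 (R): R=YWWB U=WORG F=YOBG D=RRYR B=BOYB
Query 1: B[3] = B
Query 2: U[2] = R
Query 3: F[0] = Y
Query 4: D[1] = R
Query 5: R[2] = W
Query 6: R[3] = B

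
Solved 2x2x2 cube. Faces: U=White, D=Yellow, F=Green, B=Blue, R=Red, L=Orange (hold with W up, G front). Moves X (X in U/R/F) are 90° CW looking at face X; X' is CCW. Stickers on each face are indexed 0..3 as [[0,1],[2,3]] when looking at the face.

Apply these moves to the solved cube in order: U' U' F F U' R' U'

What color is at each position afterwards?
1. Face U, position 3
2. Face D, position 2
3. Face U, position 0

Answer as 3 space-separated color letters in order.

After move 1 (U'): U=WWWW F=OOGG R=GGRR B=RRBB L=BBOO
After move 2 (U'): U=WWWW F=BBGG R=OORR B=GGBB L=RROO
After move 3 (F): F=GBGB U=WWOR R=WOWR D=ROYY L=RYOY
After move 4 (F): F=GGBB U=WWYY R=OORR D=WWYY L=RROO
After move 5 (U'): U=WYWY F=RRBB R=GGRR B=OOBB L=GGOO
After move 6 (R'): R=GRGR U=WBWO F=RYBY D=WRYB B=YOWB
After move 7 (U'): U=BOWW F=GGBY R=RYGR B=GRWB L=YOOO
Query 1: U[3] = W
Query 2: D[2] = Y
Query 3: U[0] = B

Answer: W Y B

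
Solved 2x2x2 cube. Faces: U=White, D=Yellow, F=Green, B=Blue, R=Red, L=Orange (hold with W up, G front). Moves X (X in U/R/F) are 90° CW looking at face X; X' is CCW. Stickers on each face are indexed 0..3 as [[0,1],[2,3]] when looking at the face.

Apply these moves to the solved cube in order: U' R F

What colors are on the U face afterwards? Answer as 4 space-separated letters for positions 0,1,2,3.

After move 1 (U'): U=WWWW F=OOGG R=GGRR B=RRBB L=BBOO
After move 2 (R): R=RGRG U=WOWG F=OYGY D=YBYR B=WRWB
After move 3 (F): F=GOYY U=WOOB R=WGGG D=RRYR L=BYOB
Query: U face = WOOB

Answer: W O O B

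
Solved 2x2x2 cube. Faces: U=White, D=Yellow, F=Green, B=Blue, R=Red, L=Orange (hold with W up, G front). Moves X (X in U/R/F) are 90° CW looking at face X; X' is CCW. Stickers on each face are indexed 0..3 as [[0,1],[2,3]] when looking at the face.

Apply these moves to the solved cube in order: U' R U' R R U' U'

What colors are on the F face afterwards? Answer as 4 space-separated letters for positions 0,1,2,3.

After move 1 (U'): U=WWWW F=OOGG R=GGRR B=RRBB L=BBOO
After move 2 (R): R=RGRG U=WOWG F=OYGY D=YBYR B=WRWB
After move 3 (U'): U=OGWW F=BBGY R=OYRG B=RGWB L=WROO
After move 4 (R): R=ROGY U=OBWY F=BBGR D=YWYR B=WGGB
After move 5 (R): R=GRYO U=OBWR F=BWGR D=YGYW B=YGBB
After move 6 (U'): U=BROW F=WRGR R=BWYO B=GRBB L=YGOO
After move 7 (U'): U=RWBO F=YGGR R=WRYO B=BWBB L=GROO
Query: F face = YGGR

Answer: Y G G R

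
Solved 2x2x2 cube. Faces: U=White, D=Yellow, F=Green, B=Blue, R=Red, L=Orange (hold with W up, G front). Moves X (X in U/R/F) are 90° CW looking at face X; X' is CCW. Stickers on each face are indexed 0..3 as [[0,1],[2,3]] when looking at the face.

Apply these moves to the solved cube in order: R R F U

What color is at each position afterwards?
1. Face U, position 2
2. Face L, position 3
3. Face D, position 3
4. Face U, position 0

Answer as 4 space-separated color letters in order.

After move 1 (R): R=RRRR U=WGWG F=GYGY D=YBYB B=WBWB
After move 2 (R): R=RRRR U=WYWY F=GBGB D=YWYW B=GBGB
After move 3 (F): F=GGBB U=WYOO R=WRYR D=RRYW L=OYOW
After move 4 (U): U=OWOY F=WRBB R=GBYR B=OYGB L=GGOW
Query 1: U[2] = O
Query 2: L[3] = W
Query 3: D[3] = W
Query 4: U[0] = O

Answer: O W W O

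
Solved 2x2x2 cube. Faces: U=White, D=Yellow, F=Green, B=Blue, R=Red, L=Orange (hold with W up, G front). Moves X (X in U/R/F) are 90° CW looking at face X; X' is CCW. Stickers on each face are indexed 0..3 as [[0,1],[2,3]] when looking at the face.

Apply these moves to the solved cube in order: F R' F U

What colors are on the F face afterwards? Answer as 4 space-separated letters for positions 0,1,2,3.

Answer: O R O W

Derivation:
After move 1 (F): F=GGGG U=WWOO R=WRWR D=RRYY L=OYOY
After move 2 (R'): R=RRWW U=WBOB F=GWGO D=RGYG B=YBRB
After move 3 (F): F=GGOW U=WBYY R=ORBW D=WRYG L=OROG
After move 4 (U): U=YWYB F=OROW R=YBBW B=ORRB L=GGOG
Query: F face = OROW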